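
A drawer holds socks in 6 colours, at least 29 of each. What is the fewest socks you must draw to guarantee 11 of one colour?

61

In the worst case you draw 10 of each of the 6 colours: 6 × 10 = 60.
One more forces 11 of some colour, so 60 + 1 = 61.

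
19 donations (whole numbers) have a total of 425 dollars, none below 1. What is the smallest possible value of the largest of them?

23

The 19 values sum to 425, so their maximum is at least ⌈425/19⌉ = 23.
Achievable: 7 of them at 23 and 12 at 22 total 425.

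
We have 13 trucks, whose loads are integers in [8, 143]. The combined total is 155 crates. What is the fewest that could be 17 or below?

If only k of them are at most 17, the other 13 − k are at least 18, so the total is at least (13 − k)·18 + k·8.
This is ≤ 155, so (13 − k)·18 + 8k ≤ 155, which gives k ≥ 8.
Exactly 8 works: 8 values at 8 and 5 at 18 total 154; raise one of the low values by 1 (still ≤ 17) to hit 155.

8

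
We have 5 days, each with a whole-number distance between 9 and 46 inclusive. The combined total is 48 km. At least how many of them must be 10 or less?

If only k of them are at most 10, the other 5 − k are at least 11, so the total is at least (5 − k)·11 + k·9.
This is ≤ 48, so (5 − k)·11 + 9k ≤ 48, which gives k ≥ 4.
Exactly 4 works: 4 values at 9 and 1 at 11 total 47; raise one of the low values by 1 (still ≤ 10) to hit 48.

4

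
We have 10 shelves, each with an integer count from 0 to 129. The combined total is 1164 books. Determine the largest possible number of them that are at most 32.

1

Suppose k of them are at most 32. Those contribute at most 32 each and the rest at most 129 each.
So the total is at most 32k + 129(10 − k) = 1290 − 97k. This must still be ≥ 1164, so k ≤ 1.
k = 1 is achieved by 1 value at 32 and 9 at 129, total 1193; lower one of the 129's by 29 (still > 32) to reach 1164.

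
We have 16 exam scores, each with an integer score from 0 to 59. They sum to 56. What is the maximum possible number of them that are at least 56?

1

Suppose k of them are at least 56. Those contribute at least 56 each and the other 16 − k at least 0 each.
So the total is at least 56k + 0(16 − k) = 0 + 56k. This must be ≤ 56, giving k ≤ 1.
k = 1 is achieved by 1 value at 56 and 15 at 0, total 56.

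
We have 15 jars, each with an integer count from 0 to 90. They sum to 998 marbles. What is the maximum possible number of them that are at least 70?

Suppose k of them are at least 70. Those contribute at least 70 each and the other 15 − k at least 0 each.
So the total is at least 70k + 0(15 − k) = 0 + 70k. This must be ≤ 998, giving k ≤ 14.
k = 14 is achieved by 14 values at 70 and 1 at 0, total 980; add 18 to one value (staying below 70) to reach 998.

14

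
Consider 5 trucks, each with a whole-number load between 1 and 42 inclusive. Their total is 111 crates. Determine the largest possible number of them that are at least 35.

3

If k of the values are ≥ 35, the total is ≥ 35k + 1(5 − k).
Setting 35k + 1(5 − k) ≤ 111 gives 34k ≤ 106, so k ≤ 3.
k = 3 is achieved by 3 values at 35 and 2 at 1, total 107; add 4 to one value (staying below 35) to reach 111.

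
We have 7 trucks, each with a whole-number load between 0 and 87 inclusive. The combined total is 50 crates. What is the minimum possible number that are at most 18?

5

Let j be the number exceeding 18. Then the total is ≥ 19·j + 0·(7 − j) = 0 + 19j.
So 19j ≤ 50 and j ≤ 2; hence at least 7 − 2 = 5 are ≤ 18.
Exactly 5 works: 5 values at 0 and 2 at 19 total 38; raise one of the low values by 12 (still ≤ 18) to hit 50.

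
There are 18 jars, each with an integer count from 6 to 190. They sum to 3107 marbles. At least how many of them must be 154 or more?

If only k of them are at least 154, the other 18 − k are at most 153, so the total is at most k·190 + (18 − k)·153.
This must reach 3107, so k·190 + (18 − k)·153 ≥ 3107, giving k ≥ 10.
Exactly 10 works: 10 values at 190 and 8 at 153 total 3124; lower one of the high values by 17 (still ≥ 154) to hit 3107.

10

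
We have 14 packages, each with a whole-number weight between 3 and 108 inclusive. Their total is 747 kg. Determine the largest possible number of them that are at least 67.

11

Suppose k of them are at least 67. Those contribute at least 67 each and the other 14 − k at least 3 each.
So the total is at least 67k + 3(14 − k) = 42 + 64k. This must be ≤ 747, giving k ≤ 11.
k = 11 is achieved by 11 values at 67 and 3 at 3, total 746; add 1 to one value (staying below 67) to reach 747.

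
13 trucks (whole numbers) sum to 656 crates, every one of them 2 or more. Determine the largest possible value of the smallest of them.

The average is 656/13 < 51, so some value is ≤ 50.
Equality holds with 7 values of 50 and 6 values of 51.

50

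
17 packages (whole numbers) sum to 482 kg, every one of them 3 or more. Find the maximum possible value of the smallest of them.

28

The 17 values sum to 482, so their minimum is at most ⌊482/17⌋ = 28.
Achievable: 11 of them at 28 and 6 at 29 total 482.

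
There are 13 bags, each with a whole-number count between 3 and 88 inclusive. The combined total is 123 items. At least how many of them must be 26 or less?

10

Each value above 26 is at least 27, contributing at least 27 − 3 = 24 above the floor 3.
The sum exceeds the floor total 39 by 84, so at most ⌊84/24⌋ = 3 exceed 26, and at least 10 are ≤ 26.
Exactly 10 works: 10 values at 3 and 3 at 27 total 111; raise one of the low values by 12 (still ≤ 26) to hit 123.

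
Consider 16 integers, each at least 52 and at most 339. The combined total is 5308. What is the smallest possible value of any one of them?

223

To make one integer as small as possible, make the other 15 as large as possible.
The other 15 contribute at most 15 × 339 = 5085, leaving at least 5308 − 5085 = 223.
Since 223 ≥ 52, this is achievable: one at 223 and 15 at 339.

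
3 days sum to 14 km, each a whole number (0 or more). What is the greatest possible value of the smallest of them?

The 3 values sum to 14, so their minimum is at most ⌊14/3⌋ = 4.
Equality holds with 1 value of 4 and 2 values of 5.

4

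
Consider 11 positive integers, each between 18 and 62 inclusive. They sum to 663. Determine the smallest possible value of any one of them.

43

Minimizing one value means maximizing the remaining 10.
The other 10 contribute at most 10 × 62 = 620, leaving at least 663 − 620 = 43.
Since 43 ≥ 18, this is achievable: one at 43 and 10 at 62.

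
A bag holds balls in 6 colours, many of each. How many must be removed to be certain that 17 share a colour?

In the worst case you draw 16 of each of the 6 colours: 6 × 16 = 96.
One more forces 17 of some colour, so 96 + 1 = 97.

97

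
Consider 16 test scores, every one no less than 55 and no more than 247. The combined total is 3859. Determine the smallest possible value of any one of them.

Minimizing one value means maximizing the remaining 15.
The other 15 contribute at most 15 × 247 = 3705, leaving at least 3859 − 3705 = 154.
Since 154 ≥ 55, this is achievable: one at 154 and 15 at 247.

154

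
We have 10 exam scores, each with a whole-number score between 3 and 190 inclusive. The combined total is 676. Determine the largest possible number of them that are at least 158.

If k of the values are ≥ 158, the total is ≥ 158k + 3(10 − k).
Setting 158k + 3(10 − k) ≤ 676 gives 155k ≤ 646, so k ≤ 4.
k = 4 is achieved by 4 values at 158 and 6 at 3, total 650; add 26 to one value (staying below 158) to reach 676.

4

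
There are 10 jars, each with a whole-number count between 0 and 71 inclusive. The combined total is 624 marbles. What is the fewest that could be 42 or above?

Suppose at most 10 − j of them reach 42; then j values are ≤ 41 and the rest ≤ 71.
The total is then ≤ 41·j + 71·(10 − j) = 710 − 30j. For this to be ≥ 624 we need j ≤ 2, so at least 10 − 2 = 8 must reach 42.
Exactly 8 works: 8 values at 71 and 2 at 41 total 650; lower one of the high values by 26 (still ≥ 42) to hit 624.

8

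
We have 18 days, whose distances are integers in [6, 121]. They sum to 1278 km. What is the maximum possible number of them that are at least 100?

If k of the values are ≥ 100, the total is ≥ 100k + 6(18 − k).
Setting 100k + 6(18 − k) ≤ 1278 gives 94k ≤ 1170, so k ≤ 12.
k = 12 is achieved by 12 values at 100 and 6 at 6, total 1236; add 42 to one value (staying below 100) to reach 1278.

12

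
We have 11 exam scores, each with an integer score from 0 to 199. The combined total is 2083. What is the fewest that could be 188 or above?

3

If only k of them are at least 188, the other 11 − k are at most 187, so the total is at most k·199 + (11 − k)·187.
This must reach 2083, so k·199 + (11 − k)·187 ≥ 2083, giving k ≥ 3.
Exactly 3 works: 3 values at 199 and 8 at 187 total 2093; lower one of the high values by 10 (still ≥ 188) to hit 2083.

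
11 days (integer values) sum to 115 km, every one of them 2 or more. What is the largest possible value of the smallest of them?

10

The average is 115/11 < 11, so some value is ≤ 10.
Equality holds with 6 values of 10 and 5 values of 11.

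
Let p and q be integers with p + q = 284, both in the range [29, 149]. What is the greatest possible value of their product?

20164

For a fixed sum, the product pq is largest when p and q are as close as possible.
Taking p = 142 and q = 142 (both in [29, 149]) gives pq = 20164.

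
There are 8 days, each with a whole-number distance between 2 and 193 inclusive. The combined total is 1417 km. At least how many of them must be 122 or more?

Each value short of 122 is at most 121, costing at least 193 − 121 = 72 against the maximum total of 1544.
We can afford to lose at most 1544 − 1417 = 127, so at most ⌊127/72⌋ = 1 fall short, and at least 7 are ≥ 122.
Exactly 7 works: 7 values at 193 and 1 at 121 total 1472; lower one of the high values by 55 (still ≥ 122) to hit 1417.

7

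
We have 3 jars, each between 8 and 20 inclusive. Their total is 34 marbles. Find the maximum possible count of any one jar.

18

To make one jar as large as possible, make the other 2 as small as possible.
The other 2 contribute at least 2 × 8 = 16, leaving at most 34 − 16 = 18.
Since 18 ≤ 20, this is achievable: one at 18 and 2 at 8.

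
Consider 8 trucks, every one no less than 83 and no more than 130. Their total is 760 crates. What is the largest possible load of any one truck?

Maximizing one value means minimizing the remaining 7.
The other 7 contribute at least 7 × 83 = 581, leaving at most 760 − 581 = 179.
But each truck is capped at 130, so the maximum is 130.
Achievable: one at 130 and the other 7 totalling 630, which fits since 7 × 83 ≤ 630 ≤ 7 × 130.

130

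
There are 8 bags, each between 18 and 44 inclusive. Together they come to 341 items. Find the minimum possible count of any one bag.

33

To make one bag as small as possible, make the other 7 as large as possible.
The other 7 contribute at most 7 × 44 = 308, leaving at least 341 − 308 = 33.
Since 33 ≥ 18, this is achievable: one at 33 and 7 at 44.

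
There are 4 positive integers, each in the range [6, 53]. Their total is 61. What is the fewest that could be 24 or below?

Let j be the number exceeding 24. Then the total is ≥ 25·j + 6·(4 − j) = 24 + 19j.
So 19j ≤ 37 and j ≤ 1; hence at least 4 − 1 = 3 are ≤ 24.
Exactly 3 works: 3 values at 6 and 1 at 25 total 43; raise one of the low values by 18 (still ≤ 24) to hit 61.

3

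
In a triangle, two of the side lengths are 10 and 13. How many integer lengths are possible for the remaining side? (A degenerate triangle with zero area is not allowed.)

The triangle inequality gives |10 − 13| < c < 10 + 13, i.e. 3 < c < 23.
So c can be any integer from 4 to 22: 19 values.

19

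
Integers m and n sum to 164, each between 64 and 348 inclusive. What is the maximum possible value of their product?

For a fixed sum, the product mn is largest when m and n are as close as possible.
Taking m = 82 and n = 82 (both in [64, 348]) gives mn = 6724.

6724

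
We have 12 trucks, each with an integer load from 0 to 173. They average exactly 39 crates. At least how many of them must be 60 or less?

5

The total is 12 × 39 = 468.
Each value above 60 is at least 61, contributing at least 61 − 0 = 61 above the floor 0.
The sum exceeds the floor total 0 by 468, so at most ⌊468/61⌋ = 7 exceed 60, and at least 5 are ≤ 60.
Exactly 5 works: 5 values at 0 and 7 at 61 total 427; raise one of the low values by 41 (still ≤ 60) to hit 468.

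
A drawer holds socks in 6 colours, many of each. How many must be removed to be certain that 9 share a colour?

49

You could draw 8 of every colour without reaching 9 of any — 48 in all.
One more forces 9 of some colour, so 48 + 1 = 49.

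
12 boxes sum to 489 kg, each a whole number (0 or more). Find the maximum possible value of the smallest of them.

The average is 489/12 < 41, so some value is ≤ 40.
Taking 3 copies of 40 and 9 copies of 41 gives exactly 489, so 40 is attained.

40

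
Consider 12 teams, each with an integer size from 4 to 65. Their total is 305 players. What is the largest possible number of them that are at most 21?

10

Each value at 21 or below falls at least 65 − 21 = 44 short of the ceiling 65.
The ceiling total is 12 × 65 = 780, and we need 305, so at most ⌊(780 − 305)/44⌋ = 10 can be that low.
k = 10 is achieved by 10 values at 21 and 2 at 65, total 340; lower one of the 65's by 35 (still > 21) to reach 305.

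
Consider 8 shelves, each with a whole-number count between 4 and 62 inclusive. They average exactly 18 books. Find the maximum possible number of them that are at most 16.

7

The total is 8 × 18 = 144.
Each value at 16 or below falls at least 62 − 16 = 46 short of the ceiling 62.
The ceiling total is 8 × 62 = 496, and we need 144, so at most ⌊(496 − 144)/46⌋ = 7 can be that low.
k = 7 is achieved by 7 values at 16 and 1 at 62, total 174; lower one of the 62's by 30 (still > 16) to reach 144.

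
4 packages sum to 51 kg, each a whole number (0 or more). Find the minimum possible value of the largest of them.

If every one of the 4 were at most 12, the total would be at most 4 × 12 = 48 < 51.
Taking 1 copy of 12 and 3 copies of 13 gives exactly 51, so 13 is attained.

13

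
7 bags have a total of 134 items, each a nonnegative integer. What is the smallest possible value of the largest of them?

If every one of the 7 were at most 19, the total would be at most 7 × 19 = 133 < 134.
Taking 6 copies of 19 and 1 copy of 20 gives exactly 134, so 20 is attained.

20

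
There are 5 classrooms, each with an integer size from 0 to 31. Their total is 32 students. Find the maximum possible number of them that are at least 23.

With k values at 23 or above and the rest at least 0, the sum is at least 0 + 23k.
Since the sum is 32, we need 23k ≤ 32, i.e. k ≤ 1.
k = 1 is achieved by 1 value at 23 and 4 at 0, total 23; add 9 to one value (staying below 23) to reach 32.

1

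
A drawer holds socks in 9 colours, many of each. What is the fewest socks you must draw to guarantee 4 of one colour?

28

You could draw 3 of every colour without reaching 4 of any — 27 in all.
One more forces 4 of some colour, so 27 + 1 = 28.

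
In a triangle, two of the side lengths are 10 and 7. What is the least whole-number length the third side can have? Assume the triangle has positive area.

4

The third side must exceed |10 − 7| = 3.
The smallest integer above 3 is 4.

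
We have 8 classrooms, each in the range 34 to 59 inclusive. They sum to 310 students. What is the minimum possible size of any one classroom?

To make one classroom as small as possible, make the other 7 as large as possible.
The other 7 can take up 7 × 59 = 413 ≥ 310 − 34, so one classroom can sit at its floor of 34.
Achievable: one at 34 and the other 7 totalling 276, which fits since 7 × 34 ≤ 276 ≤ 7 × 59.

34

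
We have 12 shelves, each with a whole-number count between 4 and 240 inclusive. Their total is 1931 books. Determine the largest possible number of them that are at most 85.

Each value at 85 or below falls at least 240 − 85 = 155 short of the ceiling 240.
The ceiling total is 12 × 240 = 2880, and we need 1931, so at most ⌊(2880 − 1931)/155⌋ = 6 can be that low.
k = 6 is achieved by 6 values at 85 and 6 at 240, total 1950; lower one of the 240's by 19 (still > 85) to reach 1931.

6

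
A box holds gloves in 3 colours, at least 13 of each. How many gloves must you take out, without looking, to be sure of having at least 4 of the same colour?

10

You could draw 3 of every colour without reaching 4 of any — 9 in all.
One more forces 4 of some colour, so 9 + 1 = 10.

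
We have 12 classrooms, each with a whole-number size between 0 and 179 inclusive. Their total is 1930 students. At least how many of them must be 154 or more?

Suppose at most 12 − j of them reach 154; then j values are ≤ 153 and the rest ≤ 179.
The total is then ≤ 153·j + 179·(12 − j) = 2148 − 26j. For this to be ≥ 1930 we need j ≤ 8, so at least 12 − 8 = 4 must reach 154.
Exactly 4 works: 4 values at 179 and 8 at 153 total 1940; lower one of the high values by 10 (still ≥ 154) to hit 1930.

4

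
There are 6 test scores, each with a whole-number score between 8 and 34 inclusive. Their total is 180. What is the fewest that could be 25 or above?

If only k of them are at least 25, the other 6 − k are at most 24, so the total is at most k·34 + (6 − k)·24.
This must reach 180, so k·34 + (6 − k)·24 ≥ 180, giving k ≥ 4.
Exactly 4 works: 4 values at 34 and 2 at 24 total 184; lower one of the high values by 4 (still ≥ 25) to hit 180.

4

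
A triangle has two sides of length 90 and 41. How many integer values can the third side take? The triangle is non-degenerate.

81

The triangle inequality gives |90 − 41| < c < 90 + 41, i.e. 49 < c < 131.
So c can be any integer from 50 to 130: 81 values.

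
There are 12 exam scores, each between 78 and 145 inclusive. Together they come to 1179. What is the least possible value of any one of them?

Minimizing one value means maximizing the remaining 11.
The other 11 can take up 11 × 145 = 1595 ≥ 1179 − 78, so one score can sit at its floor of 78.
Achievable: one at 78 and the other 11 totalling 1101, which fits since 11 × 78 ≤ 1101 ≤ 11 × 145.

78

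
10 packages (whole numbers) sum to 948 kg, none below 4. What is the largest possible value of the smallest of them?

94

The 10 values sum to 948, so their minimum is at most ⌊948/10⌋ = 94.
Equality holds with 2 values of 94 and 8 values of 95.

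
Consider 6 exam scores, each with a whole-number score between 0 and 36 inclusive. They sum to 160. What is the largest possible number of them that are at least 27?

With k values at 27 or above and the rest at least 0, the sum is at least 0 + 27k.
Since the sum is 160, we need 27k ≤ 160, i.e. k ≤ 5.
k = 5 is achieved by 5 values at 27 and 1 at 0, total 135; add 25 to one value (staying below 27) to reach 160.

5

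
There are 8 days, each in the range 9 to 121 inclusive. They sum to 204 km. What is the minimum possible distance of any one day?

Minimizing one value means maximizing the remaining 7.
The other 7 can take up 7 × 121 = 847 ≥ 204 − 9, so one day can sit at its floor of 9.
Achievable: one at 9 and the other 7 totalling 195, which fits since 7 × 9 ≤ 195 ≤ 7 × 121.

9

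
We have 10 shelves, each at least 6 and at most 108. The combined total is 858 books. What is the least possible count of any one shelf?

Minimizing one value means maximizing the remaining 9.
The other 9 can take up 9 × 108 = 972 ≥ 858 − 6, so one shelf can sit at its floor of 6.
Achievable: one at 6 and the other 9 totalling 852, which fits since 9 × 6 ≤ 852 ≤ 9 × 108.

6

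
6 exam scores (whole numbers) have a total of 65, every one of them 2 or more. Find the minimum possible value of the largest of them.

Some value must be at least ⌈65/6⌉ = 11, since 6 × 10 = 60 < 65.
Achievable: 5 of them at 11 and 1 at 10 total 65.

11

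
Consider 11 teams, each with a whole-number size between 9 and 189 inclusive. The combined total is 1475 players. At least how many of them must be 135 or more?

1

If only k of them are at least 135, the other 11 − k are at most 134, so the total is at most k·189 + (11 − k)·134.
This must reach 1475, so k·189 + (11 − k)·134 ≥ 1475, giving k ≥ 1.
Exactly 1 works: 1 value at 189 and 10 at 134 total 1529; lower one of the high values by 54 (still ≥ 135) to hit 1475.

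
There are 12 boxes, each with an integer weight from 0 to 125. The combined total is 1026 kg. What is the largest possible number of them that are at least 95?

With k values at 95 or above and the rest at least 0, the sum is at least 0 + 95k.
Since the sum is 1026, we need 95k ≤ 1026, i.e. k ≤ 10.
k = 10 is achieved by 10 values at 95 and 2 at 0, total 950; add 76 to one value (staying below 95) to reach 1026.

10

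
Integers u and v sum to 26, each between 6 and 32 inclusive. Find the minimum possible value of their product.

For a fixed sum, uv is smallest when u and v are as far apart as possible.
At the endpoint u = 6, v = 26 − 6 = 20, so uv = 6 × 20 = 120.

120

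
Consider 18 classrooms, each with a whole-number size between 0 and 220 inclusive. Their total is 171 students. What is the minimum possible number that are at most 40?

Each value above 40 is at least 41, contributing at least 41 − 0 = 41 above the floor 0.
The sum exceeds the floor total 0 by 171, so at most ⌊171/41⌋ = 4 exceed 40, and at least 14 are ≤ 40.
Exactly 14 works: 14 values at 0 and 4 at 41 total 164; raise one of the low values by 7 (still ≤ 40) to hit 171.

14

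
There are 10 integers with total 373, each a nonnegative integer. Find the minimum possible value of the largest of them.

38

Some value must be at least ⌈373/10⌉ = 38, since 10 × 37 = 370 < 373.
Equality holds with 3 values of 38 and 7 values of 37.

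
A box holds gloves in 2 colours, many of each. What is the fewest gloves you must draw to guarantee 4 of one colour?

You could draw 3 of every colour without reaching 4 of any — 6 in all.
One more forces 4 of some colour, so 6 + 1 = 7.

7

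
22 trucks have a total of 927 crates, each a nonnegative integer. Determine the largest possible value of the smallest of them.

42

The average is 927/22 < 43, so some value is ≤ 42.
Achievable: 19 of them at 42 and 3 at 43 total 927.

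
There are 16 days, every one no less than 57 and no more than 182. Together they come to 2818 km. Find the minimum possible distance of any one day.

88

Minimizing one value means maximizing the remaining 15.
The other 15 contribute at most 15 × 182 = 2730, leaving at least 2818 − 2730 = 88.
Since 88 ≥ 57, this is achievable: one at 88 and 15 at 182.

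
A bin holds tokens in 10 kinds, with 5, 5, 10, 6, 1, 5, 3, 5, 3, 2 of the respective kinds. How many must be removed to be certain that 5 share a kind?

34

In the worst case you take as many as possible of each kind without reaching 5: 4 + 4 + 4 + 4 + 1 + 4 + 3 + 4 + 3 + 2 = 33.
The next one must give 5 of some kind, so 33 + 1 = 34.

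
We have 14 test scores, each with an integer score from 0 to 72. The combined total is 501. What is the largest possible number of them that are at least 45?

Suppose k of them are at least 45. Those contribute at least 45 each and the other 14 − k at least 0 each.
So the total is at least 45k + 0(14 − k) = 0 + 45k. This must be ≤ 501, giving k ≤ 11.
k = 11 is achieved by 11 values at 45 and 3 at 0, total 495; add 6 to one value (staying below 45) to reach 501.

11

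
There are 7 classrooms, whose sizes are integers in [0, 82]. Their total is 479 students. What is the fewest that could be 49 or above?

Suppose at most 7 − j of them reach 49; then j values are ≤ 48 and the rest ≤ 82.
The total is then ≤ 48·j + 82·(7 − j) = 574 − 34j. For this to be ≥ 479 we need j ≤ 2, so at least 7 − 2 = 5 must reach 49.
Exactly 5 works: 5 values at 82 and 2 at 48 total 506; lower one of the high values by 27 (still ≥ 49) to hit 479.

5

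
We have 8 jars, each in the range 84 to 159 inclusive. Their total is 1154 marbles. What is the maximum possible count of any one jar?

To make one jar as large as possible, make the other 7 as small as possible.
The other 7 contribute at least 7 × 84 = 588, leaving at most 1154 − 588 = 566.
But each jar is capped at 159, so the maximum is 159.
Achievable: one at 159 and the other 7 totalling 995, which fits since 7 × 84 ≤ 995 ≤ 7 × 159.

159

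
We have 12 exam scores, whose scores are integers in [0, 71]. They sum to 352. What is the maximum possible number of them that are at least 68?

5

Suppose k of them are at least 68. Those contribute at least 68 each and the other 12 − k at least 0 each.
So the total is at least 68k + 0(12 − k) = 0 + 68k. This must be ≤ 352, giving k ≤ 5.
k = 5 is achieved by 5 values at 68 and 7 at 0, total 340; add 12 to one value (staying below 68) to reach 352.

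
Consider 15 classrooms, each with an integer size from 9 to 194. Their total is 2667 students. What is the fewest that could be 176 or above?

3

Suppose at most 15 − j of them reach 176; then j values are ≤ 175 and the rest ≤ 194.
The total is then ≤ 175·j + 194·(15 − j) = 2910 − 19j. For this to be ≥ 2667 we need j ≤ 12, so at least 15 − 12 = 3 must reach 176.
Exactly 3 works: 3 values at 194 and 12 at 175 total 2682; lower one of the high values by 15 (still ≥ 176) to hit 2667.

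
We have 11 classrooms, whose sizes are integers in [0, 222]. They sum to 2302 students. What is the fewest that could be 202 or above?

Each value short of 202 is at most 201, costing at least 222 − 201 = 21 against the maximum total of 2442.
We can afford to lose at most 2442 − 2302 = 140, so at most ⌊140/21⌋ = 6 fall short, and at least 5 are ≥ 202.
Exactly 5 works: 5 values at 222 and 6 at 201 total 2316; lower one of the high values by 14 (still ≥ 202) to hit 2302.

5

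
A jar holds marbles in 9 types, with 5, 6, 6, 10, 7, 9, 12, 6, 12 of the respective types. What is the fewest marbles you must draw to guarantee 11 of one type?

70

In the worst case you take as many as possible of each type without reaching 11: 5 + 6 + 6 + 10 + 7 + 9 + 10 + 6 + 10 = 69.
The next one must give 11 of some type, so 69 + 1 = 70.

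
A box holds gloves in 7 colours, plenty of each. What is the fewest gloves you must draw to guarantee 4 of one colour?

You could draw 3 of every colour without reaching 4 of any — 21 in all.
One more forces 4 of some colour, so 21 + 1 = 22.

22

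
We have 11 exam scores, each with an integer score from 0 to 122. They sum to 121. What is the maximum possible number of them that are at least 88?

1

Suppose k of them are at least 88. Those contribute at least 88 each and the other 11 − k at least 0 each.
So the total is at least 88k + 0(11 − k) = 0 + 88k. This must be ≤ 121, giving k ≤ 1.
k = 1 is achieved by 1 value at 88 and 10 at 0, total 88; add 33 to one value (staying below 88) to reach 121.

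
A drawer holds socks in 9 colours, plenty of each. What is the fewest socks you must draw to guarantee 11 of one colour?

91

You could draw 10 of every colour without reaching 11 of any — 90 in all.
One more forces 11 of some colour, so 90 + 1 = 91.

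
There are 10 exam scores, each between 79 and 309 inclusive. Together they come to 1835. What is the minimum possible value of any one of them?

To make one score as small as possible, make the other 9 as large as possible.
The other 9 can take up 9 × 309 = 2781 ≥ 1835 − 79, so one score can sit at its floor of 79.
Achievable: one at 79 and the other 9 totalling 1756, which fits since 9 × 79 ≤ 1756 ≤ 9 × 309.

79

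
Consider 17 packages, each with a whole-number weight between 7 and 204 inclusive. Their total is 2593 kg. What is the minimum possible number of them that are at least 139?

4

Suppose at most 17 − j of them reach 139; then j values are ≤ 138 and the rest ≤ 204.
The total is then ≤ 138·j + 204·(17 − j) = 3468 − 66j. For this to be ≥ 2593 we need j ≤ 13, so at least 17 − 13 = 4 must reach 139.
Exactly 4 works: 4 values at 204 and 13 at 138 total 2610; lower one of the high values by 17 (still ≥ 139) to hit 2593.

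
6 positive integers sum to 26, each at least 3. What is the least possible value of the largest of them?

The 6 values sum to 26, so their maximum is at least ⌈26/6⌉ = 5.
Achievable: 2 of them at 5 and 4 at 4 total 26.

5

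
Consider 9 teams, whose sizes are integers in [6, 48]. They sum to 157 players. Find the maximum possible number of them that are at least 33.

With k values at 33 or above and the rest at least 6, the sum is at least 54 + 27k.
Since the sum is 157, we need 27k ≤ 103, i.e. k ≤ 3.
k = 3 is achieved by 3 values at 33 and 6 at 6, total 135; add 22 to one value (staying below 33) to reach 157.

3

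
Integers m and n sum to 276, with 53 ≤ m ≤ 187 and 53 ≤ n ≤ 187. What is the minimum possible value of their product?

16643

For a fixed sum, mn is smallest when m and n are as far apart as possible.
At the endpoint m = 89, n = 276 − 89 = 187, so mn = 89 × 187 = 16643.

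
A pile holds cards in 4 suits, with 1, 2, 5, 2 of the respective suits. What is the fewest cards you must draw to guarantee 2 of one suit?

5

In the worst case you take as many as possible of each suit without reaching 2: 1 + 1 + 1 + 1 = 4.
The next one must give 2 of some suit, so 4 + 1 = 5.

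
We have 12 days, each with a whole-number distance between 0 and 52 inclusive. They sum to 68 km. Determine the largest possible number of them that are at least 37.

Suppose k of them are at least 37. Those contribute at least 37 each and the other 12 − k at least 0 each.
So the total is at least 37k + 0(12 − k) = 0 + 37k. This must be ≤ 68, giving k ≤ 1.
k = 1 is achieved by 1 value at 37 and 11 at 0, total 37; add 31 to one value (staying below 37) to reach 68.

1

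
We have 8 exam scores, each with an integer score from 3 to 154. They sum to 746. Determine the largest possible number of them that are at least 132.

5

With k values at 132 or above and the rest at least 3, the sum is at least 24 + 129k.
Since the sum is 746, we need 129k ≤ 722, i.e. k ≤ 5.
k = 5 is achieved by 5 values at 132 and 3 at 3, total 669; add 77 to one value (staying below 132) to reach 746.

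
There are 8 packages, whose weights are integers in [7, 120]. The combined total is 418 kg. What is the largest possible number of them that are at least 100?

3

If k of the values are ≥ 100, the total is ≥ 100k + 7(8 − k).
Setting 100k + 7(8 − k) ≤ 418 gives 93k ≤ 362, so k ≤ 3.
k = 3 is achieved by 3 values at 100 and 5 at 7, total 335; add 83 to one value (staying below 100) to reach 418.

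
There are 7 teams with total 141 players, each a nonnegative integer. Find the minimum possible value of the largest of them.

21

The 7 values sum to 141, so their maximum is at least ⌈141/7⌉ = 21.
Taking 6 copies of 20 and 1 copy of 21 gives exactly 141, so 21 is attained.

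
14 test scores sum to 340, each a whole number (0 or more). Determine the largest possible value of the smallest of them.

24

If every one of the 14 were at least 25, the total would be at least 14 × 25 = 350 > 340.
Equality holds with 10 values of 24 and 4 values of 25.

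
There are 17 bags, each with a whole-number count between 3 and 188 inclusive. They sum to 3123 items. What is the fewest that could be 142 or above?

16

Suppose at most 17 − j of them reach 142; then j values are ≤ 141 and the rest ≤ 188.
The total is then ≤ 141·j + 188·(17 − j) = 3196 − 47j. For this to be ≥ 3123 we need j ≤ 1, so at least 17 − 1 = 16 must reach 142.
Exactly 16 works: 16 values at 188 and 1 at 141 total 3149; lower one of the high values by 26 (still ≥ 142) to hit 3123.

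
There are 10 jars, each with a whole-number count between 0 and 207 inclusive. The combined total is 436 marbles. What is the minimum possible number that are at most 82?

5

Let j be the number exceeding 82. Then the total is ≥ 83·j + 0·(10 − j) = 0 + 83j.
So 83j ≤ 436 and j ≤ 5; hence at least 10 − 5 = 5 are ≤ 82.
Exactly 5 works: 5 values at 0 and 5 at 83 total 415; raise one of the low values by 21 (still ≤ 82) to hit 436.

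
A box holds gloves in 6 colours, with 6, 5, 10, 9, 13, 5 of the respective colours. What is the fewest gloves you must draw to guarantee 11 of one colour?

In the worst case you take as many as possible of each colour without reaching 11: 6 + 5 + 10 + 9 + 10 + 5 = 45.
The next one must give 11 of some colour, so 45 + 1 = 46.

46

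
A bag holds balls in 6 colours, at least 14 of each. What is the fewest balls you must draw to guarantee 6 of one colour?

You could draw 5 of every colour without reaching 6 of any — 30 in all.
One more forces 6 of some colour, so 30 + 1 = 31.

31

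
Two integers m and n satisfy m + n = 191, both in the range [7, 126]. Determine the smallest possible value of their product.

8190

Since m + n is fixed, pushing one of them to its bound minimizes the product.
At the endpoint m = 65, n = 191 − 65 = 126, so mn = 65 × 126 = 8190.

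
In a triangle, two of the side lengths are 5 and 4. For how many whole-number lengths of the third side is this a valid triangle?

7

The triangle inequality gives |5 − 4| < c < 5 + 4, i.e. 1 < c < 9.
So c can be any integer from 2 to 8: 7 values.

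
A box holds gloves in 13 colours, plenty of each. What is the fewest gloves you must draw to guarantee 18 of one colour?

In the worst case you draw 17 of each of the 13 colours: 13 × 17 = 221.
One more forces 18 of some colour, so 221 + 1 = 222.

222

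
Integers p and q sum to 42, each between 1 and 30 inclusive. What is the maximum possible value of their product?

441

For a fixed sum, the product pq is largest when p and q are as close as possible.
Taking p = 21 and q = 21 (both in [1, 30]) gives pq = 441.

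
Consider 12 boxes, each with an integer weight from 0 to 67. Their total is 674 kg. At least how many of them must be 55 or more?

2

Each value short of 55 is at most 54, costing at least 67 − 54 = 13 against the maximum total of 804.
We can afford to lose at most 804 − 674 = 130, so at most ⌊130/13⌋ = 10 fall short, and at least 2 are ≥ 55.
Exactly 2 works: 2 values at 67 and 10 at 54 total 674.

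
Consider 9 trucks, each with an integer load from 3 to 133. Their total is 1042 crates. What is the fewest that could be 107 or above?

4

Each value short of 107 is at most 106, costing at least 133 − 106 = 27 against the maximum total of 1197.
We can afford to lose at most 1197 − 1042 = 155, so at most ⌊155/27⌋ = 5 fall short, and at least 4 are ≥ 107.
Exactly 4 works: 4 values at 133 and 5 at 106 total 1062; lower one of the high values by 20 (still ≥ 107) to hit 1042.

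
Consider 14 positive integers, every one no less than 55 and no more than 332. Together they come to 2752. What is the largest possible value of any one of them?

To make one integer as large as possible, make the other 13 as small as possible.
The other 13 contribute at least 13 × 55 = 715, leaving at most 2752 − 715 = 2037.
But each integer is capped at 332, so the maximum is 332.
Achievable: one at 332 and the other 13 totalling 2420, which fits since 13 × 55 ≤ 2420 ≤ 13 × 332.

332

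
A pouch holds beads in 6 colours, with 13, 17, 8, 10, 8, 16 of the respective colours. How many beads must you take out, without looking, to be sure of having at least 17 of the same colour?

In the worst case you take as many as possible of each colour without reaching 17: 13 + 16 + 8 + 10 + 8 + 16 = 71.
The next one must give 17 of some colour, so 71 + 1 = 72.

72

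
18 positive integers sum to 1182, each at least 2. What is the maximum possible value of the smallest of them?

The average is 1182/18 < 66, so some value is ≤ 65.
Taking 6 copies of 65 and 12 copies of 66 gives exactly 1182, so 65 is attained.

65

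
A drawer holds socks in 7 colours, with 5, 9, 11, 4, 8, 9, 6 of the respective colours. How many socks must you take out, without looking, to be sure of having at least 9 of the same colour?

In the worst case you take as many as possible of each colour without reaching 9: 5 + 8 + 8 + 4 + 8 + 8 + 6 = 47.
The next one must give 9 of some colour, so 47 + 1 = 48.

48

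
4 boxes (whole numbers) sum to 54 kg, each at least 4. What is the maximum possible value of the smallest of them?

If every one of the 4 were at least 14, the total would be at least 4 × 14 = 56 > 54.
Achievable: 2 of them at 13 and 2 at 14 total 54.

13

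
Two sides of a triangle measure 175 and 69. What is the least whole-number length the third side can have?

107

The third side must exceed |175 − 69| = 106.
The smallest integer above 106 is 107.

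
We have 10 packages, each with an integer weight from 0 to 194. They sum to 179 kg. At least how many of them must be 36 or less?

6

If only k of them are at most 36, the other 10 − k are at least 37, so the total is at least (10 − k)·37 + k·0.
This is ≤ 179, so (10 − k)·37 + 0k ≤ 179, which gives k ≥ 6.
Exactly 6 works: 6 values at 0 and 4 at 37 total 148; raise one of the low values by 31 (still ≤ 36) to hit 179.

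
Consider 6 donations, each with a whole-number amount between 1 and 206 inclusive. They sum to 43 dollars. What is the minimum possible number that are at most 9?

2

Let j be the number exceeding 9. Then the total is ≥ 10·j + 1·(6 − j) = 6 + 9j.
So 9j ≤ 37 and j ≤ 4; hence at least 6 − 4 = 2 are ≤ 9.
Exactly 2 works: 2 values at 1 and 4 at 10 total 42; raise one of the low values by 1 (still ≤ 9) to hit 43.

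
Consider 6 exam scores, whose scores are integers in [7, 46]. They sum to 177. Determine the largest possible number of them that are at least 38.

4

If k of the values are ≥ 38, the total is ≥ 38k + 7(6 − k).
Setting 38k + 7(6 − k) ≤ 177 gives 31k ≤ 135, so k ≤ 4.
k = 4 is achieved by 4 values at 38 and 2 at 7, total 166; add 11 to one value (staying below 38) to reach 177.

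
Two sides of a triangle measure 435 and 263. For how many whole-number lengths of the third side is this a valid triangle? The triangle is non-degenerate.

The triangle inequality gives |435 − 263| < c < 435 + 263, i.e. 172 < c < 698.
So c can be any integer from 173 to 697: 525 values.

525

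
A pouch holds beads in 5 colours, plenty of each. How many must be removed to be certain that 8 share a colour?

36

In the worst case you draw 7 of each of the 5 colours: 5 × 7 = 35.
One more forces 8 of some colour, so 35 + 1 = 36.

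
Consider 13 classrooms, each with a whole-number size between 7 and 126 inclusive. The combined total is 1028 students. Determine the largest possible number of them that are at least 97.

With k values at 97 or above and the rest at least 7, the sum is at least 91 + 90k.
Since the sum is 1028, we need 90k ≤ 937, i.e. k ≤ 10.
k = 10 is achieved by 10 values at 97 and 3 at 7, total 991; add 37 to one value (staying below 97) to reach 1028.

10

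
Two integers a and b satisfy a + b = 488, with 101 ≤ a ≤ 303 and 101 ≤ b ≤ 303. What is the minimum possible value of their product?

For a fixed sum, ab is smallest when a and b are as far apart as possible.
The extreme feasible split is a = 185, b = 303, giving ab = 56055.

56055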